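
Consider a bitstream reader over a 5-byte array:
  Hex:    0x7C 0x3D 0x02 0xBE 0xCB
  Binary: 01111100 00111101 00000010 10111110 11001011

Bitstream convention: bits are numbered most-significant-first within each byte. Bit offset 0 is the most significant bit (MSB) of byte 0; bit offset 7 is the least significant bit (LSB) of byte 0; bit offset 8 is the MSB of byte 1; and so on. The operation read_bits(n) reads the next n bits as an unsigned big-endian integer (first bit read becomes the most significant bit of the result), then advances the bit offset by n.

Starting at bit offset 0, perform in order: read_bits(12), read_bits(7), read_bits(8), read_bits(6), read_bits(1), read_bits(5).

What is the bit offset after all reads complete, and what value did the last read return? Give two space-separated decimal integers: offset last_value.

Read 1: bits[0:12] width=12 -> value=1987 (bin 011111000011); offset now 12 = byte 1 bit 4; 28 bits remain
Read 2: bits[12:19] width=7 -> value=104 (bin 1101000); offset now 19 = byte 2 bit 3; 21 bits remain
Read 3: bits[19:27] width=8 -> value=21 (bin 00010101); offset now 27 = byte 3 bit 3; 13 bits remain
Read 4: bits[27:33] width=6 -> value=61 (bin 111101); offset now 33 = byte 4 bit 1; 7 bits remain
Read 5: bits[33:34] width=1 -> value=1 (bin 1); offset now 34 = byte 4 bit 2; 6 bits remain
Read 6: bits[34:39] width=5 -> value=5 (bin 00101); offset now 39 = byte 4 bit 7; 1 bits remain

Answer: 39 5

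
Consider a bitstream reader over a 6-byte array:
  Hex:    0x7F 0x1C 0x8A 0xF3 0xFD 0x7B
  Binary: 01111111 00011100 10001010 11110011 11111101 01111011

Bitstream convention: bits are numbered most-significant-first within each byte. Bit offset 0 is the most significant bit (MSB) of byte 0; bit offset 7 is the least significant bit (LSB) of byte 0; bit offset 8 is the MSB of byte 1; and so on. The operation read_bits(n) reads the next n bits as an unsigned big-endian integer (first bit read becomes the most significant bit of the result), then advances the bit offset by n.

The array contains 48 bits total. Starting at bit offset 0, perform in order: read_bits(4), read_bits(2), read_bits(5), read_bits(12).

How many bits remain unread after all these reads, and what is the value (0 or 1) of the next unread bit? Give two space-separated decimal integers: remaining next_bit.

Read 1: bits[0:4] width=4 -> value=7 (bin 0111); offset now 4 = byte 0 bit 4; 44 bits remain
Read 2: bits[4:6] width=2 -> value=3 (bin 11); offset now 6 = byte 0 bit 6; 42 bits remain
Read 3: bits[6:11] width=5 -> value=24 (bin 11000); offset now 11 = byte 1 bit 3; 37 bits remain
Read 4: bits[11:23] width=12 -> value=3653 (bin 111001000101); offset now 23 = byte 2 bit 7; 25 bits remain

Answer: 25 0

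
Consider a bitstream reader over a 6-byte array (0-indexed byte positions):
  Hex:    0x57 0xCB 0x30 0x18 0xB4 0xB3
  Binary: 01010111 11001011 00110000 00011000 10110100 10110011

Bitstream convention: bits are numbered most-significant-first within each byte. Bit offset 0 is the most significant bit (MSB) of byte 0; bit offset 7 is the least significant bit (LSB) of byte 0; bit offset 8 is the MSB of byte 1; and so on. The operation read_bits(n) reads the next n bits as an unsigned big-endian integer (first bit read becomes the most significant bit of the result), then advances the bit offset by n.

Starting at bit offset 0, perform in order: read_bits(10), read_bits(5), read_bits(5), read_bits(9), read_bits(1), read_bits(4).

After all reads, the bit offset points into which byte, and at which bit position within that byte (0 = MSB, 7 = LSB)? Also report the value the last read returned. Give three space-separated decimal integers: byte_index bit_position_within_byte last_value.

Read 1: bits[0:10] width=10 -> value=351 (bin 0101011111); offset now 10 = byte 1 bit 2; 38 bits remain
Read 2: bits[10:15] width=5 -> value=5 (bin 00101); offset now 15 = byte 1 bit 7; 33 bits remain
Read 3: bits[15:20] width=5 -> value=19 (bin 10011); offset now 20 = byte 2 bit 4; 28 bits remain
Read 4: bits[20:29] width=9 -> value=3 (bin 000000011); offset now 29 = byte 3 bit 5; 19 bits remain
Read 5: bits[29:30] width=1 -> value=0 (bin 0); offset now 30 = byte 3 bit 6; 18 bits remain
Read 6: bits[30:34] width=4 -> value=2 (bin 0010); offset now 34 = byte 4 bit 2; 14 bits remain

Answer: 4 2 2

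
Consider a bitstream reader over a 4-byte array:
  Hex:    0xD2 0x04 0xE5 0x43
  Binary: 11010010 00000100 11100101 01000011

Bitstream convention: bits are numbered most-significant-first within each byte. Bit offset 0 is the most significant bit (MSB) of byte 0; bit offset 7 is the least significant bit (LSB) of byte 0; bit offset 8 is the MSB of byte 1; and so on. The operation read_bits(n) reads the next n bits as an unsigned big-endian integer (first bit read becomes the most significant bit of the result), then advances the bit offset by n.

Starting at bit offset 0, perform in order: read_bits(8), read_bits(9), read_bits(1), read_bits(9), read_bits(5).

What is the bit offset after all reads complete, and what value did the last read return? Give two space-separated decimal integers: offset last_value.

Answer: 32 3

Derivation:
Read 1: bits[0:8] width=8 -> value=210 (bin 11010010); offset now 8 = byte 1 bit 0; 24 bits remain
Read 2: bits[8:17] width=9 -> value=9 (bin 000001001); offset now 17 = byte 2 bit 1; 15 bits remain
Read 3: bits[17:18] width=1 -> value=1 (bin 1); offset now 18 = byte 2 bit 2; 14 bits remain
Read 4: bits[18:27] width=9 -> value=298 (bin 100101010); offset now 27 = byte 3 bit 3; 5 bits remain
Read 5: bits[27:32] width=5 -> value=3 (bin 00011); offset now 32 = byte 4 bit 0; 0 bits remain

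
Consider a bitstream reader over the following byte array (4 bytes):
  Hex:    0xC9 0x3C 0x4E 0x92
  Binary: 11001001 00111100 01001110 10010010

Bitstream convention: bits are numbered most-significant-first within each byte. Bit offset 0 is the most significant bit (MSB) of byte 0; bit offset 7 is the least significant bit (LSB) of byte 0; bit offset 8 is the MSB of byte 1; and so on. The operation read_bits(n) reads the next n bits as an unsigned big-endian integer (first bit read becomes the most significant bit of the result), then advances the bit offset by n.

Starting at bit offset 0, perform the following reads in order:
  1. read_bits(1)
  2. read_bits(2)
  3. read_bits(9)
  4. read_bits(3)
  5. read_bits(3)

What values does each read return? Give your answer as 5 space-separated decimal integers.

Answer: 1 2 147 6 1

Derivation:
Read 1: bits[0:1] width=1 -> value=1 (bin 1); offset now 1 = byte 0 bit 1; 31 bits remain
Read 2: bits[1:3] width=2 -> value=2 (bin 10); offset now 3 = byte 0 bit 3; 29 bits remain
Read 3: bits[3:12] width=9 -> value=147 (bin 010010011); offset now 12 = byte 1 bit 4; 20 bits remain
Read 4: bits[12:15] width=3 -> value=6 (bin 110); offset now 15 = byte 1 bit 7; 17 bits remain
Read 5: bits[15:18] width=3 -> value=1 (bin 001); offset now 18 = byte 2 bit 2; 14 bits remain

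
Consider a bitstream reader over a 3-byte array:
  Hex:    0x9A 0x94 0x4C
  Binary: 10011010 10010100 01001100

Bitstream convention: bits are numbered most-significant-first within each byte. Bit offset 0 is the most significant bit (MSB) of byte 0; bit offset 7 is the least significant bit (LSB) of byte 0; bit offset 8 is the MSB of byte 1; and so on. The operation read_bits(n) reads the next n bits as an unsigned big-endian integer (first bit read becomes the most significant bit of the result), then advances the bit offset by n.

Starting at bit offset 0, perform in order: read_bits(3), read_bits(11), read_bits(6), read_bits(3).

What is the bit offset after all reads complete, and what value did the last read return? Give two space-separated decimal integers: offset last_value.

Answer: 23 6

Derivation:
Read 1: bits[0:3] width=3 -> value=4 (bin 100); offset now 3 = byte 0 bit 3; 21 bits remain
Read 2: bits[3:14] width=11 -> value=1701 (bin 11010100101); offset now 14 = byte 1 bit 6; 10 bits remain
Read 3: bits[14:20] width=6 -> value=4 (bin 000100); offset now 20 = byte 2 bit 4; 4 bits remain
Read 4: bits[20:23] width=3 -> value=6 (bin 110); offset now 23 = byte 2 bit 7; 1 bits remain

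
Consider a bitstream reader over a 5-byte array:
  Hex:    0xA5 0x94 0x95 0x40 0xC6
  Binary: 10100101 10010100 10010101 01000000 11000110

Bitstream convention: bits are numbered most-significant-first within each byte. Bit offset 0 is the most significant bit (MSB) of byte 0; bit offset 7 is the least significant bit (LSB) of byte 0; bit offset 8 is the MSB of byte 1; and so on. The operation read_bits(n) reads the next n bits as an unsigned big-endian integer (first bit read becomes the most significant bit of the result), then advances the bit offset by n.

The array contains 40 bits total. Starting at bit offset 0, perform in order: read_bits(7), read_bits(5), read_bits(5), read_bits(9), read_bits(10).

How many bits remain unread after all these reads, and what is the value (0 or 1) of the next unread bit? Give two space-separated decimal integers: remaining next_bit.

Answer: 4 0

Derivation:
Read 1: bits[0:7] width=7 -> value=82 (bin 1010010); offset now 7 = byte 0 bit 7; 33 bits remain
Read 2: bits[7:12] width=5 -> value=25 (bin 11001); offset now 12 = byte 1 bit 4; 28 bits remain
Read 3: bits[12:17] width=5 -> value=9 (bin 01001); offset now 17 = byte 2 bit 1; 23 bits remain
Read 4: bits[17:26] width=9 -> value=85 (bin 001010101); offset now 26 = byte 3 bit 2; 14 bits remain
Read 5: bits[26:36] width=10 -> value=12 (bin 0000001100); offset now 36 = byte 4 bit 4; 4 bits remain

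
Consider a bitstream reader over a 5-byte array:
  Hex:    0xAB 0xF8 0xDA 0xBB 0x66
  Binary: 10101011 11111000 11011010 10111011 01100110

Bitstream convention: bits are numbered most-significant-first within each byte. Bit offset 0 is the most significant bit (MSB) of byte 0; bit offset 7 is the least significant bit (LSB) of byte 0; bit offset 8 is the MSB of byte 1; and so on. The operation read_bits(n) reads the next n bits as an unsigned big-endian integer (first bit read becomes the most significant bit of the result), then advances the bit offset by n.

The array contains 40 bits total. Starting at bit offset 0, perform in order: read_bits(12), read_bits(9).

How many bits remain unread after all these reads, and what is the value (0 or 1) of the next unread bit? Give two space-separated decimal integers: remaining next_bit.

Answer: 19 0

Derivation:
Read 1: bits[0:12] width=12 -> value=2751 (bin 101010111111); offset now 12 = byte 1 bit 4; 28 bits remain
Read 2: bits[12:21] width=9 -> value=283 (bin 100011011); offset now 21 = byte 2 bit 5; 19 bits remain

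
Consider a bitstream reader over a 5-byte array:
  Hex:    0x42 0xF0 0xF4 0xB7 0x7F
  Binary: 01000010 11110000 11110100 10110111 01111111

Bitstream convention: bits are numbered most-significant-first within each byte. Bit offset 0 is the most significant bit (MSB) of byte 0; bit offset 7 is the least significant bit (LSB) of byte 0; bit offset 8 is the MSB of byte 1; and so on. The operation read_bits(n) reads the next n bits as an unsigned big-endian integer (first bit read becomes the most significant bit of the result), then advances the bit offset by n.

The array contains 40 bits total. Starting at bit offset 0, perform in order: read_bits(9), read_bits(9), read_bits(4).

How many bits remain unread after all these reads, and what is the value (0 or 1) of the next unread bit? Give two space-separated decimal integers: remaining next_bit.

Answer: 18 0

Derivation:
Read 1: bits[0:9] width=9 -> value=133 (bin 010000101); offset now 9 = byte 1 bit 1; 31 bits remain
Read 2: bits[9:18] width=9 -> value=451 (bin 111000011); offset now 18 = byte 2 bit 2; 22 bits remain
Read 3: bits[18:22] width=4 -> value=13 (bin 1101); offset now 22 = byte 2 bit 6; 18 bits remain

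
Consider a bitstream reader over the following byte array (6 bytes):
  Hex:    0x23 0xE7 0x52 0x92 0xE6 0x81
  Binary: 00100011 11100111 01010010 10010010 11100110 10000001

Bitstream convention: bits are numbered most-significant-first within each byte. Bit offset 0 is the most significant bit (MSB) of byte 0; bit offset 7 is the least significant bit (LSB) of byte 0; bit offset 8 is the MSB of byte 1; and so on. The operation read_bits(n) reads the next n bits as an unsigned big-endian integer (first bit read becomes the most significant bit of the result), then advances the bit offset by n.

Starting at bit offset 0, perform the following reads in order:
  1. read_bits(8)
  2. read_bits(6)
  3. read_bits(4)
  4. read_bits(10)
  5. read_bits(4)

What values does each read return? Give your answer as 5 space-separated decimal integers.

Read 1: bits[0:8] width=8 -> value=35 (bin 00100011); offset now 8 = byte 1 bit 0; 40 bits remain
Read 2: bits[8:14] width=6 -> value=57 (bin 111001); offset now 14 = byte 1 bit 6; 34 bits remain
Read 3: bits[14:18] width=4 -> value=13 (bin 1101); offset now 18 = byte 2 bit 2; 30 bits remain
Read 4: bits[18:28] width=10 -> value=297 (bin 0100101001); offset now 28 = byte 3 bit 4; 20 bits remain
Read 5: bits[28:32] width=4 -> value=2 (bin 0010); offset now 32 = byte 4 bit 0; 16 bits remain

Answer: 35 57 13 297 2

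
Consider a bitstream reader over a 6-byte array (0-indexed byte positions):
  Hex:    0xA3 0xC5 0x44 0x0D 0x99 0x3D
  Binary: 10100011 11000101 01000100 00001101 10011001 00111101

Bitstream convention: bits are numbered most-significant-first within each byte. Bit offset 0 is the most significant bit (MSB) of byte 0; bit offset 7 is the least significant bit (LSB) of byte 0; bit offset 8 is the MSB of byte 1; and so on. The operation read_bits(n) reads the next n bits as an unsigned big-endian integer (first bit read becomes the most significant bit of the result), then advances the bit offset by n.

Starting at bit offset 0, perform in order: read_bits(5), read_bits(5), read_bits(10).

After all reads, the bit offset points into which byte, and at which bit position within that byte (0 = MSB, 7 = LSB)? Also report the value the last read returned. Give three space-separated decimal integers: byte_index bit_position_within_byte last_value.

Answer: 2 4 84

Derivation:
Read 1: bits[0:5] width=5 -> value=20 (bin 10100); offset now 5 = byte 0 bit 5; 43 bits remain
Read 2: bits[5:10] width=5 -> value=15 (bin 01111); offset now 10 = byte 1 bit 2; 38 bits remain
Read 3: bits[10:20] width=10 -> value=84 (bin 0001010100); offset now 20 = byte 2 bit 4; 28 bits remain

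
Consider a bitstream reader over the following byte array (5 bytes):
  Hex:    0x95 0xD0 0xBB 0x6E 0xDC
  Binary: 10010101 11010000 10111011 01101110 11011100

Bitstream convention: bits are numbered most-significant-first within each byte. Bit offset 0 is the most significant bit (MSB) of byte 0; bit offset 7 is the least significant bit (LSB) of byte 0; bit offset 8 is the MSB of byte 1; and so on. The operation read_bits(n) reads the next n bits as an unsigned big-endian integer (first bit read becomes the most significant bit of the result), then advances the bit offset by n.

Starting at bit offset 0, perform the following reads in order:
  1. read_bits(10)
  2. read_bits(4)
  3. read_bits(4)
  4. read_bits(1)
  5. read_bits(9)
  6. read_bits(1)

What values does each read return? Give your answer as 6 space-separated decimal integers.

Read 1: bits[0:10] width=10 -> value=599 (bin 1001010111); offset now 10 = byte 1 bit 2; 30 bits remain
Read 2: bits[10:14] width=4 -> value=4 (bin 0100); offset now 14 = byte 1 bit 6; 26 bits remain
Read 3: bits[14:18] width=4 -> value=2 (bin 0010); offset now 18 = byte 2 bit 2; 22 bits remain
Read 4: bits[18:19] width=1 -> value=1 (bin 1); offset now 19 = byte 2 bit 3; 21 bits remain
Read 5: bits[19:28] width=9 -> value=438 (bin 110110110); offset now 28 = byte 3 bit 4; 12 bits remain
Read 6: bits[28:29] width=1 -> value=1 (bin 1); offset now 29 = byte 3 bit 5; 11 bits remain

Answer: 599 4 2 1 438 1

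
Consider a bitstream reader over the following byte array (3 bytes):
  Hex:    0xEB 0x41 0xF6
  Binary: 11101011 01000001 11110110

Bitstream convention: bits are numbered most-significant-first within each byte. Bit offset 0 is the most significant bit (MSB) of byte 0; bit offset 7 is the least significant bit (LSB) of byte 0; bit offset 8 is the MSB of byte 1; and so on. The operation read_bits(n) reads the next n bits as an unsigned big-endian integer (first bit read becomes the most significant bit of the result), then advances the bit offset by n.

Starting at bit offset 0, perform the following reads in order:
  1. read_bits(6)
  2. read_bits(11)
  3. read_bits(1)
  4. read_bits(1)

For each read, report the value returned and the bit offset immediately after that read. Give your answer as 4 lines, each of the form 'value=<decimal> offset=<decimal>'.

Answer: value=58 offset=6
value=1667 offset=17
value=1 offset=18
value=1 offset=19

Derivation:
Read 1: bits[0:6] width=6 -> value=58 (bin 111010); offset now 6 = byte 0 bit 6; 18 bits remain
Read 2: bits[6:17] width=11 -> value=1667 (bin 11010000011); offset now 17 = byte 2 bit 1; 7 bits remain
Read 3: bits[17:18] width=1 -> value=1 (bin 1); offset now 18 = byte 2 bit 2; 6 bits remain
Read 4: bits[18:19] width=1 -> value=1 (bin 1); offset now 19 = byte 2 bit 3; 5 bits remain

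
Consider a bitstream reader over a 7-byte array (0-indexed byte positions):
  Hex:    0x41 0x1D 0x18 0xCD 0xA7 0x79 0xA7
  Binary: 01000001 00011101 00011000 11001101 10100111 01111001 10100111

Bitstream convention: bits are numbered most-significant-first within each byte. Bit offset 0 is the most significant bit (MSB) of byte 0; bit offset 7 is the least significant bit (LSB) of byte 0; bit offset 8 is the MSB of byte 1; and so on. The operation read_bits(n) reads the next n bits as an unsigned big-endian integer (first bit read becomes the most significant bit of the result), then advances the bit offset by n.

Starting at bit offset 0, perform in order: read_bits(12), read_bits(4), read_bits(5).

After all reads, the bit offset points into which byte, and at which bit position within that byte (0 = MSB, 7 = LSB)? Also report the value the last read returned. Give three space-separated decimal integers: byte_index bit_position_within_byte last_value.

Read 1: bits[0:12] width=12 -> value=1041 (bin 010000010001); offset now 12 = byte 1 bit 4; 44 bits remain
Read 2: bits[12:16] width=4 -> value=13 (bin 1101); offset now 16 = byte 2 bit 0; 40 bits remain
Read 3: bits[16:21] width=5 -> value=3 (bin 00011); offset now 21 = byte 2 bit 5; 35 bits remain

Answer: 2 5 3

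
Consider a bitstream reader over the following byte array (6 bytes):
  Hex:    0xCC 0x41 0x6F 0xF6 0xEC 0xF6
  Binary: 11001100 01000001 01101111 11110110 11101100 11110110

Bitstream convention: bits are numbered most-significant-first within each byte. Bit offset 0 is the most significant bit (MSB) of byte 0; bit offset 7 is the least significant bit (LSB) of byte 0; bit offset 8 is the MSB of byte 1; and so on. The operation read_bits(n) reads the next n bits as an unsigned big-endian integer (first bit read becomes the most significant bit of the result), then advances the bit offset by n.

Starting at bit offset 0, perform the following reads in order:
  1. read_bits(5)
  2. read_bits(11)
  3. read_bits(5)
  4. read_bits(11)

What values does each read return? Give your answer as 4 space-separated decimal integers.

Answer: 25 1089 13 2038

Derivation:
Read 1: bits[0:5] width=5 -> value=25 (bin 11001); offset now 5 = byte 0 bit 5; 43 bits remain
Read 2: bits[5:16] width=11 -> value=1089 (bin 10001000001); offset now 16 = byte 2 bit 0; 32 bits remain
Read 3: bits[16:21] width=5 -> value=13 (bin 01101); offset now 21 = byte 2 bit 5; 27 bits remain
Read 4: bits[21:32] width=11 -> value=2038 (bin 11111110110); offset now 32 = byte 4 bit 0; 16 bits remain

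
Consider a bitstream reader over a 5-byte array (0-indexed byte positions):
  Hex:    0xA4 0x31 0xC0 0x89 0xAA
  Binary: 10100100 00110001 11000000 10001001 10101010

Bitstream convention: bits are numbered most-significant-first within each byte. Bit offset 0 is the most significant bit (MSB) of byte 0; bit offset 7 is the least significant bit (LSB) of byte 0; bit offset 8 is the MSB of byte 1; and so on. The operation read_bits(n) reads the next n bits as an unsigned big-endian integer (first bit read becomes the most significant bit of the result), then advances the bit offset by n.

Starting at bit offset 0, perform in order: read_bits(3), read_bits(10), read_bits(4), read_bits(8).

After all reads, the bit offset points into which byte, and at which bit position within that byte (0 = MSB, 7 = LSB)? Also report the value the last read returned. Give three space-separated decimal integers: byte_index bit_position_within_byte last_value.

Read 1: bits[0:3] width=3 -> value=5 (bin 101); offset now 3 = byte 0 bit 3; 37 bits remain
Read 2: bits[3:13] width=10 -> value=134 (bin 0010000110); offset now 13 = byte 1 bit 5; 27 bits remain
Read 3: bits[13:17] width=4 -> value=3 (bin 0011); offset now 17 = byte 2 bit 1; 23 bits remain
Read 4: bits[17:25] width=8 -> value=129 (bin 10000001); offset now 25 = byte 3 bit 1; 15 bits remain

Answer: 3 1 129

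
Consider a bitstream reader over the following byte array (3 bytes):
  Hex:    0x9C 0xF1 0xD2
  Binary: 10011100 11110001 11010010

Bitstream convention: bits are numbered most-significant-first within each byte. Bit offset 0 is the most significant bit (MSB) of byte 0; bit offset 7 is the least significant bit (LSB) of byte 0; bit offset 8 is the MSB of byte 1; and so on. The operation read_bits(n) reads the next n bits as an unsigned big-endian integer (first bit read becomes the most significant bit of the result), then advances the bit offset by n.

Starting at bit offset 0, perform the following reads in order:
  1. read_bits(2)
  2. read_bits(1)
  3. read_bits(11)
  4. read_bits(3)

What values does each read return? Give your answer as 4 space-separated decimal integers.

Answer: 2 0 1852 3

Derivation:
Read 1: bits[0:2] width=2 -> value=2 (bin 10); offset now 2 = byte 0 bit 2; 22 bits remain
Read 2: bits[2:3] width=1 -> value=0 (bin 0); offset now 3 = byte 0 bit 3; 21 bits remain
Read 3: bits[3:14] width=11 -> value=1852 (bin 11100111100); offset now 14 = byte 1 bit 6; 10 bits remain
Read 4: bits[14:17] width=3 -> value=3 (bin 011); offset now 17 = byte 2 bit 1; 7 bits remain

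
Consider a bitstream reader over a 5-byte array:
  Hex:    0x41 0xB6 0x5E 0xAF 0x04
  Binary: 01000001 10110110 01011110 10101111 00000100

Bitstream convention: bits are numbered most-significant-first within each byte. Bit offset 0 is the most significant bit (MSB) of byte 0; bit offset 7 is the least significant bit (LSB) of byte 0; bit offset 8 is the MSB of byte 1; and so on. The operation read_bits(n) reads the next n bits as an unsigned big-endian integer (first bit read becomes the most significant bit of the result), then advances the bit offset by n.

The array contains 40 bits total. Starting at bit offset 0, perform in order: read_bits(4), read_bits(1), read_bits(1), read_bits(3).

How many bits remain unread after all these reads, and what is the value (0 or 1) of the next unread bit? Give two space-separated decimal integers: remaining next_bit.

Read 1: bits[0:4] width=4 -> value=4 (bin 0100); offset now 4 = byte 0 bit 4; 36 bits remain
Read 2: bits[4:5] width=1 -> value=0 (bin 0); offset now 5 = byte 0 bit 5; 35 bits remain
Read 3: bits[5:6] width=1 -> value=0 (bin 0); offset now 6 = byte 0 bit 6; 34 bits remain
Read 4: bits[6:9] width=3 -> value=3 (bin 011); offset now 9 = byte 1 bit 1; 31 bits remain

Answer: 31 0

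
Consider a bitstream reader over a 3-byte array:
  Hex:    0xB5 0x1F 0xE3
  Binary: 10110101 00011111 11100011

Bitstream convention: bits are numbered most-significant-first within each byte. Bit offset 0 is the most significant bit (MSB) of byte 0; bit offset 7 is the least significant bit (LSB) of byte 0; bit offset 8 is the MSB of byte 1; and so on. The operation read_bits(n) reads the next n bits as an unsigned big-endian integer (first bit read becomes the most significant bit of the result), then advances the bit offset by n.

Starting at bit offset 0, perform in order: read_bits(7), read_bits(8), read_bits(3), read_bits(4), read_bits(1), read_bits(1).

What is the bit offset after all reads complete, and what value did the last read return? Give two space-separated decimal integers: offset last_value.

Read 1: bits[0:7] width=7 -> value=90 (bin 1011010); offset now 7 = byte 0 bit 7; 17 bits remain
Read 2: bits[7:15] width=8 -> value=143 (bin 10001111); offset now 15 = byte 1 bit 7; 9 bits remain
Read 3: bits[15:18] width=3 -> value=7 (bin 111); offset now 18 = byte 2 bit 2; 6 bits remain
Read 4: bits[18:22] width=4 -> value=8 (bin 1000); offset now 22 = byte 2 bit 6; 2 bits remain
Read 5: bits[22:23] width=1 -> value=1 (bin 1); offset now 23 = byte 2 bit 7; 1 bits remain
Read 6: bits[23:24] width=1 -> value=1 (bin 1); offset now 24 = byte 3 bit 0; 0 bits remain

Answer: 24 1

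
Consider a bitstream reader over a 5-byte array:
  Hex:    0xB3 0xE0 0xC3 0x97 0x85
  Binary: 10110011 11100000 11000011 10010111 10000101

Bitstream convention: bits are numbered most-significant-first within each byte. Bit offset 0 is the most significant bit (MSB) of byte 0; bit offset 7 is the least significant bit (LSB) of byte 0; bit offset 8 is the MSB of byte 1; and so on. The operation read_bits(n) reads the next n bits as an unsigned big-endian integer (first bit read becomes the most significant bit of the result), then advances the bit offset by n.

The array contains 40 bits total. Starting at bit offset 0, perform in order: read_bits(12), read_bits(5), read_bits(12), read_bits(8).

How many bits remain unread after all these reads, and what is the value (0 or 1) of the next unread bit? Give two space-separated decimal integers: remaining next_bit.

Read 1: bits[0:12] width=12 -> value=2878 (bin 101100111110); offset now 12 = byte 1 bit 4; 28 bits remain
Read 2: bits[12:17] width=5 -> value=1 (bin 00001); offset now 17 = byte 2 bit 1; 23 bits remain
Read 3: bits[17:29] width=12 -> value=2162 (bin 100001110010); offset now 29 = byte 3 bit 5; 11 bits remain
Read 4: bits[29:37] width=8 -> value=240 (bin 11110000); offset now 37 = byte 4 bit 5; 3 bits remain

Answer: 3 1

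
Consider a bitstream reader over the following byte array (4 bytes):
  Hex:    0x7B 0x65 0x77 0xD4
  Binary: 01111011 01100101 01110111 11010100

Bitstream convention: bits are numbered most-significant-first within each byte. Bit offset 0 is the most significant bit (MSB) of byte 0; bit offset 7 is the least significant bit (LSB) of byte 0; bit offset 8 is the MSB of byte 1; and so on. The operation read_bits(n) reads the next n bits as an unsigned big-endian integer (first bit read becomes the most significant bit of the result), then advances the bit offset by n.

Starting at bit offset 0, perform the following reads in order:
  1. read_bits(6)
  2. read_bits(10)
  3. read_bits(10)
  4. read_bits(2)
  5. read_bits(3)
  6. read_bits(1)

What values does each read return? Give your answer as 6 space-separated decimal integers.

Read 1: bits[0:6] width=6 -> value=30 (bin 011110); offset now 6 = byte 0 bit 6; 26 bits remain
Read 2: bits[6:16] width=10 -> value=869 (bin 1101100101); offset now 16 = byte 2 bit 0; 16 bits remain
Read 3: bits[16:26] width=10 -> value=479 (bin 0111011111); offset now 26 = byte 3 bit 2; 6 bits remain
Read 4: bits[26:28] width=2 -> value=1 (bin 01); offset now 28 = byte 3 bit 4; 4 bits remain
Read 5: bits[28:31] width=3 -> value=2 (bin 010); offset now 31 = byte 3 bit 7; 1 bits remain
Read 6: bits[31:32] width=1 -> value=0 (bin 0); offset now 32 = byte 4 bit 0; 0 bits remain

Answer: 30 869 479 1 2 0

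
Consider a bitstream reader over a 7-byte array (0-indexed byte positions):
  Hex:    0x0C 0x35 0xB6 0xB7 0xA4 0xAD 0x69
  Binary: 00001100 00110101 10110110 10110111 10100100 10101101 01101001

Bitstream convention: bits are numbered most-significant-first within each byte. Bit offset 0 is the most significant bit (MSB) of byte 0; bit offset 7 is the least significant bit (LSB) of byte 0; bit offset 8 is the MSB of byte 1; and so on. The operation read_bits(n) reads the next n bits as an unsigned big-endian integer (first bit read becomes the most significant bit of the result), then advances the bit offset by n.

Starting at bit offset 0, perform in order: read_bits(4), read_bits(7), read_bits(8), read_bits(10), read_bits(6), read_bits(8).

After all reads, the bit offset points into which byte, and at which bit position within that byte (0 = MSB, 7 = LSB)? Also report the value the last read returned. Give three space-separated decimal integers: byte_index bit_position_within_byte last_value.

Answer: 5 3 37

Derivation:
Read 1: bits[0:4] width=4 -> value=0 (bin 0000); offset now 4 = byte 0 bit 4; 52 bits remain
Read 2: bits[4:11] width=7 -> value=97 (bin 1100001); offset now 11 = byte 1 bit 3; 45 bits remain
Read 3: bits[11:19] width=8 -> value=173 (bin 10101101); offset now 19 = byte 2 bit 3; 37 bits remain
Read 4: bits[19:29] width=10 -> value=726 (bin 1011010110); offset now 29 = byte 3 bit 5; 27 bits remain
Read 5: bits[29:35] width=6 -> value=61 (bin 111101); offset now 35 = byte 4 bit 3; 21 bits remain
Read 6: bits[35:43] width=8 -> value=37 (bin 00100101); offset now 43 = byte 5 bit 3; 13 bits remain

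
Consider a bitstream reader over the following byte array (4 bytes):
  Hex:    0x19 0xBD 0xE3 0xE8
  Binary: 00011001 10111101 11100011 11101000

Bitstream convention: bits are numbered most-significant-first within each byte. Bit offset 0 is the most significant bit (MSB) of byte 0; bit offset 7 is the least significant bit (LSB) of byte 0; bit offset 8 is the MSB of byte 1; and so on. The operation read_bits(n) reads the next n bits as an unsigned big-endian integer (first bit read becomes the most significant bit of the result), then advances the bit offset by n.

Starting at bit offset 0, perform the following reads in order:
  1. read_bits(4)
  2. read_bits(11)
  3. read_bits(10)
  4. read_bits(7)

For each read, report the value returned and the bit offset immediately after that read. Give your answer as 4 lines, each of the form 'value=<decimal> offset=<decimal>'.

Read 1: bits[0:4] width=4 -> value=1 (bin 0001); offset now 4 = byte 0 bit 4; 28 bits remain
Read 2: bits[4:15] width=11 -> value=1246 (bin 10011011110); offset now 15 = byte 1 bit 7; 17 bits remain
Read 3: bits[15:25] width=10 -> value=967 (bin 1111000111); offset now 25 = byte 3 bit 1; 7 bits remain
Read 4: bits[25:32] width=7 -> value=104 (bin 1101000); offset now 32 = byte 4 bit 0; 0 bits remain

Answer: value=1 offset=4
value=1246 offset=15
value=967 offset=25
value=104 offset=32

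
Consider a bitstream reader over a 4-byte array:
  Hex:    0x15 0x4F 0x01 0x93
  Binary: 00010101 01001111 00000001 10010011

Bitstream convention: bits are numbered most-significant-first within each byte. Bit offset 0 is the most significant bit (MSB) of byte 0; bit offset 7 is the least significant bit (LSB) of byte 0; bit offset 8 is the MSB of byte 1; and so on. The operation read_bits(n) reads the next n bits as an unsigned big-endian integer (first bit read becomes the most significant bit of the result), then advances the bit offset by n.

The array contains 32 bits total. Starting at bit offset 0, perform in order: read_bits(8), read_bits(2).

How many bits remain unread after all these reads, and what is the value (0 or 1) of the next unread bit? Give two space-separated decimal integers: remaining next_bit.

Read 1: bits[0:8] width=8 -> value=21 (bin 00010101); offset now 8 = byte 1 bit 0; 24 bits remain
Read 2: bits[8:10] width=2 -> value=1 (bin 01); offset now 10 = byte 1 bit 2; 22 bits remain

Answer: 22 0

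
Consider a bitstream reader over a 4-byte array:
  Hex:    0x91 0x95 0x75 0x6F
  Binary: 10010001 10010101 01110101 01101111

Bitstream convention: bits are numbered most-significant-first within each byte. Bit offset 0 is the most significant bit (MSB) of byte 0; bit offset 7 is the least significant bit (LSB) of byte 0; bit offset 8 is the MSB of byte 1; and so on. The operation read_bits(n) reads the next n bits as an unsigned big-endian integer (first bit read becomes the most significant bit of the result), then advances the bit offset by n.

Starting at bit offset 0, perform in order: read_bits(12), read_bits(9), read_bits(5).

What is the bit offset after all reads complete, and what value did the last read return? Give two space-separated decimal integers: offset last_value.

Read 1: bits[0:12] width=12 -> value=2329 (bin 100100011001); offset now 12 = byte 1 bit 4; 20 bits remain
Read 2: bits[12:21] width=9 -> value=174 (bin 010101110); offset now 21 = byte 2 bit 5; 11 bits remain
Read 3: bits[21:26] width=5 -> value=21 (bin 10101); offset now 26 = byte 3 bit 2; 6 bits remain

Answer: 26 21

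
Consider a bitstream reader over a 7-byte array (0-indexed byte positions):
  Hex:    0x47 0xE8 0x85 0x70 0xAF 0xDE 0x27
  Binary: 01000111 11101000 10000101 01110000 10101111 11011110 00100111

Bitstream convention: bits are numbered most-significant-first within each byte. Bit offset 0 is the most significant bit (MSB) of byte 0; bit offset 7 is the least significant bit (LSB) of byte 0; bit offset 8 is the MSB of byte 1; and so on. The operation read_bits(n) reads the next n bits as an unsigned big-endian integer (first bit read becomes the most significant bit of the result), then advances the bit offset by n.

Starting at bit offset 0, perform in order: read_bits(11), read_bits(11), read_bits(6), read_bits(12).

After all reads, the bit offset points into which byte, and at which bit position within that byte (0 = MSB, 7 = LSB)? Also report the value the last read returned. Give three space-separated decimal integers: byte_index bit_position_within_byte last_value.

Read 1: bits[0:11] width=11 -> value=575 (bin 01000111111); offset now 11 = byte 1 bit 3; 45 bits remain
Read 2: bits[11:22] width=11 -> value=545 (bin 01000100001); offset now 22 = byte 2 bit 6; 34 bits remain
Read 3: bits[22:28] width=6 -> value=23 (bin 010111); offset now 28 = byte 3 bit 4; 28 bits remain
Read 4: bits[28:40] width=12 -> value=175 (bin 000010101111); offset now 40 = byte 5 bit 0; 16 bits remain

Answer: 5 0 175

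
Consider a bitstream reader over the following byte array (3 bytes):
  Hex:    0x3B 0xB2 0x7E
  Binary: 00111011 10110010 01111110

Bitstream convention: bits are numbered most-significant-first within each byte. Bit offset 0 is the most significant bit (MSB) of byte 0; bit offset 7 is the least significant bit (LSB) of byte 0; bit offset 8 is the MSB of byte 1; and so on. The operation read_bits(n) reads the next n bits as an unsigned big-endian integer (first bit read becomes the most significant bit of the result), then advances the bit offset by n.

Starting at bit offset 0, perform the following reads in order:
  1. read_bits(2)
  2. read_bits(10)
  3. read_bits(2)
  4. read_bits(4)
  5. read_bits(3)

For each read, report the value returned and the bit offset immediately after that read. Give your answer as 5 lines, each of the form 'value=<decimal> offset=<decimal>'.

Read 1: bits[0:2] width=2 -> value=0 (bin 00); offset now 2 = byte 0 bit 2; 22 bits remain
Read 2: bits[2:12] width=10 -> value=955 (bin 1110111011); offset now 12 = byte 1 bit 4; 12 bits remain
Read 3: bits[12:14] width=2 -> value=0 (bin 00); offset now 14 = byte 1 bit 6; 10 bits remain
Read 4: bits[14:18] width=4 -> value=9 (bin 1001); offset now 18 = byte 2 bit 2; 6 bits remain
Read 5: bits[18:21] width=3 -> value=7 (bin 111); offset now 21 = byte 2 bit 5; 3 bits remain

Answer: value=0 offset=2
value=955 offset=12
value=0 offset=14
value=9 offset=18
value=7 offset=21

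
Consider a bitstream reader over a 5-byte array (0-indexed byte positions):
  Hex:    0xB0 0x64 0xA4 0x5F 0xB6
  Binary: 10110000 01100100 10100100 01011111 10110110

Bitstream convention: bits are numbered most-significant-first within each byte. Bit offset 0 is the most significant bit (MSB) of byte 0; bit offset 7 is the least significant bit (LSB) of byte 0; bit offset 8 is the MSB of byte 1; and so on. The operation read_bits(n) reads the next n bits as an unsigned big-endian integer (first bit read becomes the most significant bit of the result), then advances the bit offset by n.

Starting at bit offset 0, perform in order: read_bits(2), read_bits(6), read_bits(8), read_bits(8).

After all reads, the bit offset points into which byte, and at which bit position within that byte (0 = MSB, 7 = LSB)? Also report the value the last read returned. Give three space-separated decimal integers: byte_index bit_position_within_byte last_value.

Read 1: bits[0:2] width=2 -> value=2 (bin 10); offset now 2 = byte 0 bit 2; 38 bits remain
Read 2: bits[2:8] width=6 -> value=48 (bin 110000); offset now 8 = byte 1 bit 0; 32 bits remain
Read 3: bits[8:16] width=8 -> value=100 (bin 01100100); offset now 16 = byte 2 bit 0; 24 bits remain
Read 4: bits[16:24] width=8 -> value=164 (bin 10100100); offset now 24 = byte 3 bit 0; 16 bits remain

Answer: 3 0 164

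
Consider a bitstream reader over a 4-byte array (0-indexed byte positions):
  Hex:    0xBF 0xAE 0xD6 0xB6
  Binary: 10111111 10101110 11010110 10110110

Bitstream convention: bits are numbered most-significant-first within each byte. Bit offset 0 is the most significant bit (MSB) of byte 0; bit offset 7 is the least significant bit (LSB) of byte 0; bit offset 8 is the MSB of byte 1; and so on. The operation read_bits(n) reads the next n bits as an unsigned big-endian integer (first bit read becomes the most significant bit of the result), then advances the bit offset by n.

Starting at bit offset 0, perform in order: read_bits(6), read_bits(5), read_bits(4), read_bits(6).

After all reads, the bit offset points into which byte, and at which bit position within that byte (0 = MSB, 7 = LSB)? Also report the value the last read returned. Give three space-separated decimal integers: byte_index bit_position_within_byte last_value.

Answer: 2 5 26

Derivation:
Read 1: bits[0:6] width=6 -> value=47 (bin 101111); offset now 6 = byte 0 bit 6; 26 bits remain
Read 2: bits[6:11] width=5 -> value=29 (bin 11101); offset now 11 = byte 1 bit 3; 21 bits remain
Read 3: bits[11:15] width=4 -> value=7 (bin 0111); offset now 15 = byte 1 bit 7; 17 bits remain
Read 4: bits[15:21] width=6 -> value=26 (bin 011010); offset now 21 = byte 2 bit 5; 11 bits remain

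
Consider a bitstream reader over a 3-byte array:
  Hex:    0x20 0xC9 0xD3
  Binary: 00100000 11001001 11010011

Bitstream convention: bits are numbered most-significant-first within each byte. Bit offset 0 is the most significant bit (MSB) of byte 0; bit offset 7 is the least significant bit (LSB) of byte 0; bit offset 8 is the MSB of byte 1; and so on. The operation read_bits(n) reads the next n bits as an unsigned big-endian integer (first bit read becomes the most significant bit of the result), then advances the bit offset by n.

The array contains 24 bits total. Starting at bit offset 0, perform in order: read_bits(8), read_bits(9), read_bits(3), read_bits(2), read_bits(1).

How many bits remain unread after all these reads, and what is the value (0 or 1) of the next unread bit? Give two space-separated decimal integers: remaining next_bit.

Answer: 1 1

Derivation:
Read 1: bits[0:8] width=8 -> value=32 (bin 00100000); offset now 8 = byte 1 bit 0; 16 bits remain
Read 2: bits[8:17] width=9 -> value=403 (bin 110010011); offset now 17 = byte 2 bit 1; 7 bits remain
Read 3: bits[17:20] width=3 -> value=5 (bin 101); offset now 20 = byte 2 bit 4; 4 bits remain
Read 4: bits[20:22] width=2 -> value=0 (bin 00); offset now 22 = byte 2 bit 6; 2 bits remain
Read 5: bits[22:23] width=1 -> value=1 (bin 1); offset now 23 = byte 2 bit 7; 1 bits remain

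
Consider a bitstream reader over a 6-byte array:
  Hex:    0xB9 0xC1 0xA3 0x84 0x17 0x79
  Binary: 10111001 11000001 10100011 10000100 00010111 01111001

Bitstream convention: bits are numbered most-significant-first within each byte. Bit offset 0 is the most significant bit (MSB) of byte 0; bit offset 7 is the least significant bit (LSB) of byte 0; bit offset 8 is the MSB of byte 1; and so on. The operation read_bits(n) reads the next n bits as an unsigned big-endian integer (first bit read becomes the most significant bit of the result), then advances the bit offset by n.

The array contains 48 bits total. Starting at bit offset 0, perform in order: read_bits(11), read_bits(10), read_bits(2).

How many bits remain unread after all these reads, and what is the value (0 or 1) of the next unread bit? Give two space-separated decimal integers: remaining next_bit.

Read 1: bits[0:11] width=11 -> value=1486 (bin 10111001110); offset now 11 = byte 1 bit 3; 37 bits remain
Read 2: bits[11:21] width=10 -> value=52 (bin 0000110100); offset now 21 = byte 2 bit 5; 27 bits remain
Read 3: bits[21:23] width=2 -> value=1 (bin 01); offset now 23 = byte 2 bit 7; 25 bits remain

Answer: 25 1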